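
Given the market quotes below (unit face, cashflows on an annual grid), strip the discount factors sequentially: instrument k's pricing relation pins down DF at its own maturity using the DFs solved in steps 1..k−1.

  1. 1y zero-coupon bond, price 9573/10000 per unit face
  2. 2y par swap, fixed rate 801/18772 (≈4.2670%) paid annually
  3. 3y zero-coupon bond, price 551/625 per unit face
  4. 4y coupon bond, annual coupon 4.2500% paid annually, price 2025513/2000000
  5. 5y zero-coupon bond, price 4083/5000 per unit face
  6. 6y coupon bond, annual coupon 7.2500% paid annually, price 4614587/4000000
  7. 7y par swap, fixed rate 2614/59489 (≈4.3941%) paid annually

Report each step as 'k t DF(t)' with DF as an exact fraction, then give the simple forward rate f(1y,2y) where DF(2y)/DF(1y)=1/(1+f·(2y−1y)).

step 1 [1y] zero: DF = P = 9573/10000 ≈ 0.957300
step 2 [2y] swap r/1=801/18772: DF=(1 − 801/18772·(0.957300))/(1+801/18772) = 9199/10000 ≈ 0.919900
step 3 [3y] zero: DF = P = 551/625 ≈ 0.881600
step 4 [4y] bond c/1=17/400: DF=(2025513/2000000 − 17/400·(0.957300+0.919900+0.881600))/(1+17/400) = 859/1000 ≈ 0.859000
step 5 [5y] zero: DF = P = 4083/5000 ≈ 0.816600
step 6 [6y] bond c/1=29/400: DF=(4614587/4000000 − 29/400·(0.957300+0.919900+0.881600+0.859000+0.816600))/(1+29/400) = 7759/10000 ≈ 0.775900
step 7 [7y] swap r/1=2614/59489: DF=(1 − 2614/59489·(0.957300+0.919900+0.881600+0.859000+0.816600+0.775900))/(1+2614/59489) = 3693/5000 ≈ 0.738600

1 1 9573/10000
2 2 9199/10000
3 3 551/625
4 4 859/1000
5 5 4083/5000
6 6 7759/10000
7 7 3693/5000
f(1y,2y) = ((9573/10000)/(9199/10000) − 1)/(1) = 374/9199 ≈ 4.0657%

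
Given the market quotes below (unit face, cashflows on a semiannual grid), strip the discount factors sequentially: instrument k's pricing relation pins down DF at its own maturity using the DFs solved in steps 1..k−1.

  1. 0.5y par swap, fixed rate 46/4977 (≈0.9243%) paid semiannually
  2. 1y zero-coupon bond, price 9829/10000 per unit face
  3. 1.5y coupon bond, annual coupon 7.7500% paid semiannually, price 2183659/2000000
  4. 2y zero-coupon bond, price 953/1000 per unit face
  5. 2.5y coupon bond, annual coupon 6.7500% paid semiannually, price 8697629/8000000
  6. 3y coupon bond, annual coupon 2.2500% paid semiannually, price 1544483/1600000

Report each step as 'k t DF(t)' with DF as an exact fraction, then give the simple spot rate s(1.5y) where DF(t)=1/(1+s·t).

1 1/2 4977/5000
2 1 9829/10000
3 3/2 9773/10000
4 2 953/1000
5 5/2 9241/10000
6 3 563/625
s(1.5y) = (1/(9773/10000) − 1)/(3/2) = 454/29319 ≈ 1.5485%

step 1 [0.5y] swap r/2=23/4977: DF=(1 − 23/4977·(0))/(1+23/4977) = 4977/5000 ≈ 0.995400
step 2 [1y] zero: DF = P = 9829/10000 ≈ 0.982900
step 3 [1.5y] bond c/2=31/800: DF=(2183659/2000000 − 31/800·(0.995400+0.982900))/(1+31/800) = 9773/10000 ≈ 0.977300
step 4 [2y] zero: DF = P = 953/1000 ≈ 0.953000
step 5 [2.5y] bond c/2=27/800: DF=(8697629/8000000 − 27/800·(0.995400+0.982900+0.977300+0.953000))/(1+27/800) = 9241/10000 ≈ 0.924100
step 6 [3y] bond c/2=9/800: DF=(1544483/1600000 − 9/800·(0.995400+0.982900+0.977300+0.953000+0.924100))/(1+9/800) = 563/625 ≈ 0.900800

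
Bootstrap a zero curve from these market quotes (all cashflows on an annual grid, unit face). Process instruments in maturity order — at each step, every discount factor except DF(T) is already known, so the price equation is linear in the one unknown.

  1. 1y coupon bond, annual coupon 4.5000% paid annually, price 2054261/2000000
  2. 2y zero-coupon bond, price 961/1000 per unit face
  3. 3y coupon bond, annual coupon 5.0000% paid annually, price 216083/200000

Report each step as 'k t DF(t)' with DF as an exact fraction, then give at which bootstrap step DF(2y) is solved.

1 1 9829/10000
2 2 961/1000
3 3 2341/2500
DF(2y) is solved at step 2

step 1 [1y] bond c/1=9/200: DF=(2054261/2000000 − 9/200·(0))/(1+9/200) = 9829/10000 ≈ 0.982900
step 2 [2y] zero: DF = P = 961/1000 ≈ 0.961000
step 3 [3y] bond c/1=1/20: DF=(216083/200000 − 1/20·(0.982900+0.961000))/(1+1/20) = 2341/2500 ≈ 0.936400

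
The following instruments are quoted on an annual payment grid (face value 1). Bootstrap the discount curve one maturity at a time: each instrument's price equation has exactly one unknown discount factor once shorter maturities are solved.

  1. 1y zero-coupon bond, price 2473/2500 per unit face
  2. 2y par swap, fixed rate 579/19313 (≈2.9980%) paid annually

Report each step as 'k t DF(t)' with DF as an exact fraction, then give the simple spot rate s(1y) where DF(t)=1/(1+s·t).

step 1 [1y] zero: DF = P = 2473/2500 ≈ 0.989200
step 2 [2y] swap r/1=579/19313: DF=(1 − 579/19313·(0.989200))/(1+579/19313) = 9421/10000 ≈ 0.942100

1 1 2473/2500
2 2 9421/10000
s(1y) = (1/(2473/2500) − 1)/(1) = 27/2473 ≈ 1.0918%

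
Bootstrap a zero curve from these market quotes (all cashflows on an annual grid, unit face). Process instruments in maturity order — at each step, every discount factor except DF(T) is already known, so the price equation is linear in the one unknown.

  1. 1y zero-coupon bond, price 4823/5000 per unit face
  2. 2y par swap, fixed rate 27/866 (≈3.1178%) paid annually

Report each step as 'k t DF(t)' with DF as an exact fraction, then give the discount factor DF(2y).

step 1 [1y] zero: DF = P = 4823/5000 ≈ 0.964600
step 2 [2y] swap r/1=27/866: DF=(1 − 27/866·(0.964600))/(1+27/866) = 4703/5000 ≈ 0.940600

1 1 4823/5000
2 2 4703/5000
DF(2y) = 4703/5000 ≈ 0.940600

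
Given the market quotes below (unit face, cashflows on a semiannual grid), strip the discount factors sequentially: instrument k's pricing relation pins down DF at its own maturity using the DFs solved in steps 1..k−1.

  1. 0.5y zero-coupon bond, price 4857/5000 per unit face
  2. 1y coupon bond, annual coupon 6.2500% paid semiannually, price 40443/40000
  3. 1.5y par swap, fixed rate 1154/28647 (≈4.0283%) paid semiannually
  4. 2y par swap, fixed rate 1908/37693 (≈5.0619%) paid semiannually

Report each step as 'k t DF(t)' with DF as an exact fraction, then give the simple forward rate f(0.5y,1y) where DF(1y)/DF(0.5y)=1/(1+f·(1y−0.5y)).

1 1/2 4857/5000
2 1 951/1000
3 3/2 9423/10000
4 2 4523/5000
f(0.5y,1y) = ((4857/5000)/(951/1000) − 1)/(1/2) = 68/1585 ≈ 4.2902%

step 1 [0.5y] zero: DF = P = 4857/5000 ≈ 0.971400
step 2 [1y] bond c/2=1/32: DF=(40443/40000 − 1/32·(0.971400))/(1+1/32) = 951/1000 ≈ 0.951000
step 3 [1.5y] swap r/2=577/28647: DF=(1 − 577/28647·(0.971400+0.951000))/(1+577/28647) = 9423/10000 ≈ 0.942300
step 4 [2y] swap r/2=954/37693: DF=(1 − 954/37693·(0.971400+0.951000+0.942300))/(1+954/37693) = 4523/5000 ≈ 0.904600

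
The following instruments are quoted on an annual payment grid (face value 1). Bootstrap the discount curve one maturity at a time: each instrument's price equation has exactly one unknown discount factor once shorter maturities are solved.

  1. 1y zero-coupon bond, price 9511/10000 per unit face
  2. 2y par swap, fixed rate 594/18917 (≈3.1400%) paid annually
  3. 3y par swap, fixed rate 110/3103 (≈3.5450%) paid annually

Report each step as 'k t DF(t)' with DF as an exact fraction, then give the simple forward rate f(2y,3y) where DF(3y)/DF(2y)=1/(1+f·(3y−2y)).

1 1 9511/10000
2 2 4703/5000
3 3 901/1000
f(2y,3y) = ((4703/5000)/(901/1000) − 1)/(1) = 198/4505 ≈ 4.3951%

step 1 [1y] zero: DF = P = 9511/10000 ≈ 0.951100
step 2 [2y] swap r/1=594/18917: DF=(1 − 594/18917·(0.951100))/(1+594/18917) = 4703/5000 ≈ 0.940600
step 3 [3y] swap r/1=110/3103: DF=(1 − 110/3103·(0.951100+0.940600))/(1+110/3103) = 901/1000 ≈ 0.901000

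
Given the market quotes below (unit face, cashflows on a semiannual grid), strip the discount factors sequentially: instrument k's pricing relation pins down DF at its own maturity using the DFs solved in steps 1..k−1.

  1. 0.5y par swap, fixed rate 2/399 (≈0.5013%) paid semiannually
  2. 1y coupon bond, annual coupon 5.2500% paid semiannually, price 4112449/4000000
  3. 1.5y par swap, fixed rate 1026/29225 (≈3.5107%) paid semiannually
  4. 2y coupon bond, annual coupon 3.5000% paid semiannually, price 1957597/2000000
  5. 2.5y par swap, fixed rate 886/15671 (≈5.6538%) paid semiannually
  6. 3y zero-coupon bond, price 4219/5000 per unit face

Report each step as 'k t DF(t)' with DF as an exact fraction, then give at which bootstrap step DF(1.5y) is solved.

1 1/2 399/400
2 1 9763/10000
3 3/2 9487/10000
4 2 9117/10000
5 5/2 8671/10000
6 3 4219/5000
DF(1.5y) is solved at step 3

step 1 [0.5y] swap r/2=1/399: DF=(1 − 1/399·(0))/(1+1/399) = 399/400 ≈ 0.997500
step 2 [1y] bond c/2=21/800: DF=(4112449/4000000 − 21/800·(0.997500))/(1+21/800) = 9763/10000 ≈ 0.976300
step 3 [1.5y] swap r/2=513/29225: DF=(1 − 513/29225·(0.997500+0.976300))/(1+513/29225) = 9487/10000 ≈ 0.948700
step 4 [2y] bond c/2=7/400: DF=(1957597/2000000 − 7/400·(0.997500+0.976300+0.948700))/(1+7/400) = 9117/10000 ≈ 0.911700
step 5 [2.5y] swap r/2=443/15671: DF=(1 − 443/15671·(0.997500+0.976300+0.948700+0.911700))/(1+443/15671) = 8671/10000 ≈ 0.867100
step 6 [3y] zero: DF = P = 4219/5000 ≈ 0.843800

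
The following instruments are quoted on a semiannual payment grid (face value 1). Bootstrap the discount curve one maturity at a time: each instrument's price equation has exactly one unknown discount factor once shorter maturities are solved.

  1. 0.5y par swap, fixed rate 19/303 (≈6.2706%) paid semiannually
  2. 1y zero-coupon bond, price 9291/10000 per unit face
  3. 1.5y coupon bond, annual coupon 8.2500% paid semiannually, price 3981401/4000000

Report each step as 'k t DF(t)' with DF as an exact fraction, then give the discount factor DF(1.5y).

1 1/2 606/625
2 1 9291/10000
3 3/2 8807/10000
DF(1.5y) = 8807/10000 ≈ 0.880700

step 1 [0.5y] swap r/2=19/606: DF=(1 − 19/606·(0))/(1+19/606) = 606/625 ≈ 0.969600
step 2 [1y] zero: DF = P = 9291/10000 ≈ 0.929100
step 3 [1.5y] bond c/2=33/800: DF=(3981401/4000000 − 33/800·(0.969600+0.929100))/(1+33/800) = 8807/10000 ≈ 0.880700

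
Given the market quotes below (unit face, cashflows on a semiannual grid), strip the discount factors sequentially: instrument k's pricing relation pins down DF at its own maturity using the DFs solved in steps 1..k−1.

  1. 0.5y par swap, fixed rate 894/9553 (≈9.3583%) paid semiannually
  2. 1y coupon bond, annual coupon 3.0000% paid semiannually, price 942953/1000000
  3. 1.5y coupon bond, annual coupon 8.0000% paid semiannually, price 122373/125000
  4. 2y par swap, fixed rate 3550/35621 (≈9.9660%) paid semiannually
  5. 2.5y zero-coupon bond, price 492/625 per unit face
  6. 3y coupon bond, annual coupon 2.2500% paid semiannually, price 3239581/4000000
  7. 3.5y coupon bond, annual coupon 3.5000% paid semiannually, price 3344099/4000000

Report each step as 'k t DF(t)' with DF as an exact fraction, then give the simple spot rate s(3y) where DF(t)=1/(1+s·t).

1 1/2 9553/10000
2 1 9149/10000
3 3/2 4347/5000
4 2 329/400
5 5/2 492/625
6 3 301/400
7 7/2 7339/10000
s(3y) = (1/(301/400) − 1)/(3) = 33/301 ≈ 10.9635%

step 1 [0.5y] swap r/2=447/9553: DF=(1 − 447/9553·(0))/(1+447/9553) = 9553/10000 ≈ 0.955300
step 2 [1y] bond c/2=3/200: DF=(942953/1000000 − 3/200·(0.955300))/(1+3/200) = 9149/10000 ≈ 0.914900
step 3 [1.5y] bond c/2=1/25: DF=(122373/125000 − 1/25·(0.955300+0.914900))/(1+1/25) = 4347/5000 ≈ 0.869400
step 4 [2y] swap r/2=1775/35621: DF=(1 − 1775/35621·(0.955300+0.914900+0.869400))/(1+1775/35621) = 329/400 ≈ 0.822500
step 5 [2.5y] zero: DF = P = 492/625 ≈ 0.787200
step 6 [3y] bond c/2=9/800: DF=(3239581/4000000 − 9/800·(0.955300+0.914900+0.869400+0.822500+0.787200))/(1+9/800) = 301/400 ≈ 0.752500
step 7 [3.5y] bond c/2=7/400: DF=(3344099/4000000 − 7/400·(0.955300+0.914900+0.869400+0.822500+0.787200+0.752500))/(1+7/400) = 7339/10000 ≈ 0.733900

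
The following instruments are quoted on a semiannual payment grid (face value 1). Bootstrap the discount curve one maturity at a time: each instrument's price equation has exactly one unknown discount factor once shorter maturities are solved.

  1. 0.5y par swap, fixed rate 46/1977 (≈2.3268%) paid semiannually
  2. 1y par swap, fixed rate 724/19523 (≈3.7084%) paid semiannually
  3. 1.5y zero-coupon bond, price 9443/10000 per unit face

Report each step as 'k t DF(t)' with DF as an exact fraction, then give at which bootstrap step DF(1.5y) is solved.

step 1 [0.5y] swap r/2=23/1977: DF=(1 − 23/1977·(0))/(1+23/1977) = 1977/2000 ≈ 0.988500
step 2 [1y] swap r/2=362/19523: DF=(1 − 362/19523·(0.988500))/(1+362/19523) = 4819/5000 ≈ 0.963800
step 3 [1.5y] zero: DF = P = 9443/10000 ≈ 0.944300

1 1/2 1977/2000
2 1 4819/5000
3 3/2 9443/10000
DF(1.5y) is solved at step 3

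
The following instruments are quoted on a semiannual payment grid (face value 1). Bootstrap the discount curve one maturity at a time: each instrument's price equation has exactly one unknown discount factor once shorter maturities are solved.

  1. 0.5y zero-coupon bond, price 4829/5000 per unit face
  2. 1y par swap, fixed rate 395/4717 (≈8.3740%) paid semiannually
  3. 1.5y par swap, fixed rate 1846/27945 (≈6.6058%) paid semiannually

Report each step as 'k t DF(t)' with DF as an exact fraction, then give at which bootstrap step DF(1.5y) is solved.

step 1 [0.5y] zero: DF = P = 4829/5000 ≈ 0.965800
step 2 [1y] swap r/2=395/9434: DF=(1 − 395/9434·(0.965800))/(1+395/9434) = 921/1000 ≈ 0.921000
step 3 [1.5y] swap r/2=923/27945: DF=(1 − 923/27945·(0.965800+0.921000))/(1+923/27945) = 9077/10000 ≈ 0.907700

1 1/2 4829/5000
2 1 921/1000
3 3/2 9077/10000
DF(1.5y) is solved at step 3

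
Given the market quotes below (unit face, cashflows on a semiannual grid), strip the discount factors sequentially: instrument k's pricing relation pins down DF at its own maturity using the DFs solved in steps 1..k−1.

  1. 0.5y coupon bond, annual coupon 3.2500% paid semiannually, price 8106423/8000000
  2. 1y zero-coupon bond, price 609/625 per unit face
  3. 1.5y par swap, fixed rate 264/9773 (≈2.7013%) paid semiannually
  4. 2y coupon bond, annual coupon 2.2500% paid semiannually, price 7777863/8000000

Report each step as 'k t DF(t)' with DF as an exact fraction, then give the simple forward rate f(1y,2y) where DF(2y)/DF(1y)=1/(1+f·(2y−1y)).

step 1 [0.5y] bond c/2=13/800: DF=(8106423/8000000 − 13/800·(0))/(1+13/800) = 9971/10000 ≈ 0.997100
step 2 [1y] zero: DF = P = 609/625 ≈ 0.974400
step 3 [1.5y] swap r/2=132/9773: DF=(1 − 132/9773·(0.997100+0.974400))/(1+132/9773) = 2401/2500 ≈ 0.960400
step 4 [2y] bond c/2=9/800: DF=(7777863/8000000 − 9/800·(0.997100+0.974400+0.960400))/(1+9/800) = 1161/1250 ≈ 0.928800

1 1/2 9971/10000
2 1 609/625
3 3/2 2401/2500
4 2 1161/1250
f(1y,2y) = ((609/625)/(1161/1250) − 1)/(1) = 19/387 ≈ 4.9096%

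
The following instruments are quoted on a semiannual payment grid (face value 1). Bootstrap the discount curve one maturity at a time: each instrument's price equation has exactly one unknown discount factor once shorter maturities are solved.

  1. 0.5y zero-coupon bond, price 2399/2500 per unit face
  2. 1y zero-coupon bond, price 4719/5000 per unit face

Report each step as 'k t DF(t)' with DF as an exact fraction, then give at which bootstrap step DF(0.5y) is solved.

step 1 [0.5y] zero: DF = P = 2399/2500 ≈ 0.959600
step 2 [1y] zero: DF = P = 4719/5000 ≈ 0.943800

1 1/2 2399/2500
2 1 4719/5000
DF(0.5y) is solved at step 1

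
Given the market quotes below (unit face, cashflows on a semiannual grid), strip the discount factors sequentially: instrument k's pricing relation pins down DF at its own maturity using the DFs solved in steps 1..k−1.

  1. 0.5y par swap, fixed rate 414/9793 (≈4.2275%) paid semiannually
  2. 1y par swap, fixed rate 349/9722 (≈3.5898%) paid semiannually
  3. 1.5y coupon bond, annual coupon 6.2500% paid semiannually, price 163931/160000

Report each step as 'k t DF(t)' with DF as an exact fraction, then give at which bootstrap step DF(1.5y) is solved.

1 1/2 9793/10000
2 1 9651/10000
3 3/2 4673/5000
DF(1.5y) is solved at step 3

step 1 [0.5y] swap r/2=207/9793: DF=(1 − 207/9793·(0))/(1+207/9793) = 9793/10000 ≈ 0.979300
step 2 [1y] swap r/2=349/19444: DF=(1 − 349/19444·(0.979300))/(1+349/19444) = 9651/10000 ≈ 0.965100
step 3 [1.5y] bond c/2=1/32: DF=(163931/160000 − 1/32·(0.979300+0.965100))/(1+1/32) = 4673/5000 ≈ 0.934600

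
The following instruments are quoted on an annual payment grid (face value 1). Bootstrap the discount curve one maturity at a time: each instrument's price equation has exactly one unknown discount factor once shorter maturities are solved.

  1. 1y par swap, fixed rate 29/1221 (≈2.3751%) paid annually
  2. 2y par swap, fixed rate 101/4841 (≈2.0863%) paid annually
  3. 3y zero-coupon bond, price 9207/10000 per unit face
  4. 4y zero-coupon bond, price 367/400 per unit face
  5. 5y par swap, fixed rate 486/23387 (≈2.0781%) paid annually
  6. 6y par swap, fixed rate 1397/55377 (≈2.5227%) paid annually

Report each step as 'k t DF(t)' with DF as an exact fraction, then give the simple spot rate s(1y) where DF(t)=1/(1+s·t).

1 1 1221/1250
2 2 2399/2500
3 3 9207/10000
4 4 367/400
5 5 2257/2500
6 6 8603/10000
s(1y) = (1/(1221/1250) − 1)/(1) = 29/1221 ≈ 2.3751%

step 1 [1y] swap r/1=29/1221: DF=(1 − 29/1221·(0))/(1+29/1221) = 1221/1250 ≈ 0.976800
step 2 [2y] swap r/1=101/4841: DF=(1 − 101/4841·(0.976800))/(1+101/4841) = 2399/2500 ≈ 0.959600
step 3 [3y] zero: DF = P = 9207/10000 ≈ 0.920700
step 4 [4y] zero: DF = P = 367/400 ≈ 0.917500
step 5 [5y] swap r/1=486/23387: DF=(1 − 486/23387·(0.976800+0.959600+0.920700+0.917500))/(1+486/23387) = 2257/2500 ≈ 0.902800
step 6 [6y] swap r/1=1397/55377: DF=(1 − 1397/55377·(0.976800+0.959600+0.920700+0.917500+0.902800))/(1+1397/55377) = 8603/10000 ≈ 0.860300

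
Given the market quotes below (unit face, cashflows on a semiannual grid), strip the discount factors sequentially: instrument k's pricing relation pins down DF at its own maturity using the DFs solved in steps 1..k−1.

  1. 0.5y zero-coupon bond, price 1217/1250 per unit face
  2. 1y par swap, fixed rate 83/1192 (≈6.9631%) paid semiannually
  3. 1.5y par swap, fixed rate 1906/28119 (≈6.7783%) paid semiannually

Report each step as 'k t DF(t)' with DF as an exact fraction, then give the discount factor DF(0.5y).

step 1 [0.5y] zero: DF = P = 1217/1250 ≈ 0.973600
step 2 [1y] swap r/2=83/2384: DF=(1 − 83/2384·(0.973600))/(1+83/2384) = 1167/1250 ≈ 0.933600
step 3 [1.5y] swap r/2=953/28119: DF=(1 − 953/28119·(0.973600+0.933600))/(1+953/28119) = 9047/10000 ≈ 0.904700

1 1/2 1217/1250
2 1 1167/1250
3 3/2 9047/10000
DF(0.5y) = 1217/1250 ≈ 0.973600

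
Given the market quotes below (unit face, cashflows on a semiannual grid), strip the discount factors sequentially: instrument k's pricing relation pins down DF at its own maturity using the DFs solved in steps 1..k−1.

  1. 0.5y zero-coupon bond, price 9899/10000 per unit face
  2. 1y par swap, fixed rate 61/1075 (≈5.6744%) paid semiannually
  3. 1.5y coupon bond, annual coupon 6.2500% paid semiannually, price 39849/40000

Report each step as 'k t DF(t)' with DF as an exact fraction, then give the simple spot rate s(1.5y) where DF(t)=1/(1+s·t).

1 1/2 9899/10000
2 1 9451/10000
3 3/2 4537/5000
s(1.5y) = (1/(4537/5000) − 1)/(3/2) = 926/13611 ≈ 6.8033%

step 1 [0.5y] zero: DF = P = 9899/10000 ≈ 0.989900
step 2 [1y] swap r/2=61/2150: DF=(1 − 61/2150·(0.989900))/(1+61/2150) = 9451/10000 ≈ 0.945100
step 3 [1.5y] bond c/2=1/32: DF=(39849/40000 − 1/32·(0.989900+0.945100))/(1+1/32) = 4537/5000 ≈ 0.907400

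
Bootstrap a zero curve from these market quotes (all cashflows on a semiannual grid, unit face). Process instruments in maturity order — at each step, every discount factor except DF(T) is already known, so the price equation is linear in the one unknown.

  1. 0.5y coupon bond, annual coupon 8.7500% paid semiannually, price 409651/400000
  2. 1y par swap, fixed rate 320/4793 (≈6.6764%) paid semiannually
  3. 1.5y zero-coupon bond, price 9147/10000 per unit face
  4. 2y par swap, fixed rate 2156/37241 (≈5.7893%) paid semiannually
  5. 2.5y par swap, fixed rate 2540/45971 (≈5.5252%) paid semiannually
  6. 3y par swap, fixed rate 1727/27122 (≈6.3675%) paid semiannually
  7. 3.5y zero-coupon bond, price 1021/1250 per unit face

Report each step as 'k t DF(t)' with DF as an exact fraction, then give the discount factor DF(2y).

1 1/2 2453/2500
2 1 117/125
3 3/2 9147/10000
4 2 4461/5000
5 5/2 873/1000
6 3 8273/10000
7 7/2 1021/1250
DF(2y) = 4461/5000 ≈ 0.892200

step 1 [0.5y] bond c/2=7/160: DF=(409651/400000 − 7/160·(0))/(1+7/160) = 2453/2500 ≈ 0.981200
step 2 [1y] swap r/2=160/4793: DF=(1 − 160/4793·(0.981200))/(1+160/4793) = 117/125 ≈ 0.936000
step 3 [1.5y] zero: DF = P = 9147/10000 ≈ 0.914700
step 4 [2y] swap r/2=1078/37241: DF=(1 − 1078/37241·(0.981200+0.936000+0.914700))/(1+1078/37241) = 4461/5000 ≈ 0.892200
step 5 [2.5y] swap r/2=1270/45971: DF=(1 − 1270/45971·(0.981200+0.936000+0.914700+0.892200))/(1+1270/45971) = 873/1000 ≈ 0.873000
step 6 [3y] swap r/2=1727/54244: DF=(1 − 1727/54244·(0.981200+0.936000+0.914700+0.892200+0.873000))/(1+1727/54244) = 8273/10000 ≈ 0.827300
step 7 [3.5y] zero: DF = P = 1021/1250 ≈ 0.816800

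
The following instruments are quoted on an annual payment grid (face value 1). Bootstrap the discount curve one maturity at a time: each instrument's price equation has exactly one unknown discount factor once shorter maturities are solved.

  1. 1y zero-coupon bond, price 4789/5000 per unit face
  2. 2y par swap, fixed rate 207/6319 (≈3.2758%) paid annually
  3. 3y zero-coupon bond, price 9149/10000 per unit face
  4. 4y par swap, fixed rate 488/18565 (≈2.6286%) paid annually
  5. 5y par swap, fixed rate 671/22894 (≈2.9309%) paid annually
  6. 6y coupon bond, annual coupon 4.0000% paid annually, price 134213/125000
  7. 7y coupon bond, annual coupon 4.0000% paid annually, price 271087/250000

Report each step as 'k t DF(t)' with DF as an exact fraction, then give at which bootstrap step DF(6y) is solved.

1 1 4789/5000
2 2 9379/10000
3 3 9149/10000
4 4 564/625
5 5 4329/5000
6 6 8563/10000
7 7 521/625
DF(6y) is solved at step 6

step 1 [1y] zero: DF = P = 4789/5000 ≈ 0.957800
step 2 [2y] swap r/1=207/6319: DF=(1 − 207/6319·(0.957800))/(1+207/6319) = 9379/10000 ≈ 0.937900
step 3 [3y] zero: DF = P = 9149/10000 ≈ 0.914900
step 4 [4y] swap r/1=488/18565: DF=(1 − 488/18565·(0.957800+0.937900+0.914900))/(1+488/18565) = 564/625 ≈ 0.902400
step 5 [5y] swap r/1=671/22894: DF=(1 − 671/22894·(0.957800+0.937900+0.914900+0.902400))/(1+671/22894) = 4329/5000 ≈ 0.865800
step 6 [6y] bond c/1=1/25: DF=(134213/125000 − 1/25·(0.957800+0.937900+0.914900+0.902400+0.865800))/(1+1/25) = 8563/10000 ≈ 0.856300
step 7 [7y] bond c/1=1/25: DF=(271087/250000 − 1/25·(0.957800+0.937900+0.914900+0.902400+0.865800+0.856300))/(1+1/25) = 521/625 ≈ 0.833600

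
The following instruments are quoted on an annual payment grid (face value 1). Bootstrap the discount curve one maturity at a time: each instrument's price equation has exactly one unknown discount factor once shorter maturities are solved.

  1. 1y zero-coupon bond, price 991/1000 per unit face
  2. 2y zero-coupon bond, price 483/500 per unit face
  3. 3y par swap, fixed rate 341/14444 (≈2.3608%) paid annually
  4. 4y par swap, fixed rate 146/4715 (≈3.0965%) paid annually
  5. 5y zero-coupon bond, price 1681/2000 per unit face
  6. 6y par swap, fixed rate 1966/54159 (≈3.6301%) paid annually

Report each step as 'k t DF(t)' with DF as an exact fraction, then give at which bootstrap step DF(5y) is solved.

1 1 991/1000
2 2 483/500
3 3 4659/5000
4 4 552/625
5 5 1681/2000
6 6 4017/5000
DF(5y) is solved at step 5

step 1 [1y] zero: DF = P = 991/1000 ≈ 0.991000
step 2 [2y] zero: DF = P = 483/500 ≈ 0.966000
step 3 [3y] swap r/1=341/14444: DF=(1 − 341/14444·(0.991000+0.966000))/(1+341/14444) = 4659/5000 ≈ 0.931800
step 4 [4y] swap r/1=146/4715: DF=(1 − 146/4715·(0.991000+0.966000+0.931800))/(1+146/4715) = 552/625 ≈ 0.883200
step 5 [5y] zero: DF = P = 1681/2000 ≈ 0.840500
step 6 [6y] swap r/1=1966/54159: DF=(1 − 1966/54159·(0.991000+0.966000+0.931800+0.883200+0.840500))/(1+1966/54159) = 4017/5000 ≈ 0.803400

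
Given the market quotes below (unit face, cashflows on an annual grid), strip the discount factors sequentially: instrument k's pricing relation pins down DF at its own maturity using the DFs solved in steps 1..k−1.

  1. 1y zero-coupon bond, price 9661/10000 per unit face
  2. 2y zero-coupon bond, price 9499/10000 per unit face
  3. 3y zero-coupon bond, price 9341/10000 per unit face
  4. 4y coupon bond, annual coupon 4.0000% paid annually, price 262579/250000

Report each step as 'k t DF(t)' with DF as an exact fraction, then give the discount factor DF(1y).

1 1 9661/10000
2 2 9499/10000
3 3 9341/10000
4 4 9003/10000
DF(1y) = 9661/10000 ≈ 0.966100

step 1 [1y] zero: DF = P = 9661/10000 ≈ 0.966100
step 2 [2y] zero: DF = P = 9499/10000 ≈ 0.949900
step 3 [3y] zero: DF = P = 9341/10000 ≈ 0.934100
step 4 [4y] bond c/1=1/25: DF=(262579/250000 − 1/25·(0.966100+0.949900+0.934100))/(1+1/25) = 9003/10000 ≈ 0.900300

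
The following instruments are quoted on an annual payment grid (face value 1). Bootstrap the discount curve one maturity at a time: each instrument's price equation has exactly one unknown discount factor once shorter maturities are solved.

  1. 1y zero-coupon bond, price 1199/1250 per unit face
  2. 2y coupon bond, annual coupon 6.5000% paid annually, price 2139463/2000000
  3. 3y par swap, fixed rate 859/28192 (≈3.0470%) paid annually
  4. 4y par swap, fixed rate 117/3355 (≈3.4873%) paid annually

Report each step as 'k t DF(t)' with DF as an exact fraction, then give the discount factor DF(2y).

1 1 1199/1250
2 2 9459/10000
3 3 9141/10000
4 4 8713/10000
DF(2y) = 9459/10000 ≈ 0.945900

step 1 [1y] zero: DF = P = 1199/1250 ≈ 0.959200
step 2 [2y] bond c/1=13/200: DF=(2139463/2000000 − 13/200·(0.959200))/(1+13/200) = 9459/10000 ≈ 0.945900
step 3 [3y] swap r/1=859/28192: DF=(1 − 859/28192·(0.959200+0.945900))/(1+859/28192) = 9141/10000 ≈ 0.914100
step 4 [4y] swap r/1=117/3355: DF=(1 − 117/3355·(0.959200+0.945900+0.914100))/(1+117/3355) = 8713/10000 ≈ 0.871300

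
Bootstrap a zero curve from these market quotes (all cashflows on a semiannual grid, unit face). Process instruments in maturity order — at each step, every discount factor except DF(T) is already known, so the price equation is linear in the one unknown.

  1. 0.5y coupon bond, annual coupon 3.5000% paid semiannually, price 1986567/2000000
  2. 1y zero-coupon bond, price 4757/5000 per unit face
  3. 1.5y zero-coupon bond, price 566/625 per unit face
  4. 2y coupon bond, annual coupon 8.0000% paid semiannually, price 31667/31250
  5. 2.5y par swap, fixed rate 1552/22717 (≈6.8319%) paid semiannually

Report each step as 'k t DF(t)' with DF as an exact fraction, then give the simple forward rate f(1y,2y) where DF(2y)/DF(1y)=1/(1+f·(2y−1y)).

1 1/2 4881/5000
2 1 4757/5000
3 3/2 566/625
4 2 4327/5000
5 5/2 528/625
f(1y,2y) = ((4757/5000)/(4327/5000) − 1)/(1) = 430/4327 ≈ 9.9376%

step 1 [0.5y] bond c/2=7/400: DF=(1986567/2000000 − 7/400·(0))/(1+7/400) = 4881/5000 ≈ 0.976200
step 2 [1y] zero: DF = P = 4757/5000 ≈ 0.951400
step 3 [1.5y] zero: DF = P = 566/625 ≈ 0.905600
step 4 [2y] bond c/2=1/25: DF=(31667/31250 − 1/25·(0.976200+0.951400+0.905600))/(1+1/25) = 4327/5000 ≈ 0.865400
step 5 [2.5y] swap r/2=776/22717: DF=(1 − 776/22717·(0.976200+0.951400+0.905600+0.865400))/(1+776/22717) = 528/625 ≈ 0.844800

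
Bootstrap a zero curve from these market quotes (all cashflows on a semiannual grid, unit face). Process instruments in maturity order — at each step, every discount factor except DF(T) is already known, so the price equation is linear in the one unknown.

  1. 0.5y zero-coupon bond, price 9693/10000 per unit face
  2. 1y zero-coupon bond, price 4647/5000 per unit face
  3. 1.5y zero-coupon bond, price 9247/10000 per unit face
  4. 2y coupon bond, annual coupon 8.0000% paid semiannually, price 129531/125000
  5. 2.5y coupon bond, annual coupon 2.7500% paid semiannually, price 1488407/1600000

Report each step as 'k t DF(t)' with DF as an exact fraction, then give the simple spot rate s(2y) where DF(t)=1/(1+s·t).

1 1/2 9693/10000
2 1 4647/5000
3 3/2 9247/10000
4 2 4439/5000
5 5/2 8673/10000
s(2y) = (1/(4439/5000) − 1)/(2) = 561/8878 ≈ 6.3190%

step 1 [0.5y] zero: DF = P = 9693/10000 ≈ 0.969300
step 2 [1y] zero: DF = P = 4647/5000 ≈ 0.929400
step 3 [1.5y] zero: DF = P = 9247/10000 ≈ 0.924700
step 4 [2y] bond c/2=1/25: DF=(129531/125000 − 1/25·(0.969300+0.929400+0.924700))/(1+1/25) = 4439/5000 ≈ 0.887800
step 5 [2.5y] bond c/2=11/800: DF=(1488407/1600000 − 11/800·(0.969300+0.929400+0.924700+0.887800))/(1+11/800) = 8673/10000 ≈ 0.867300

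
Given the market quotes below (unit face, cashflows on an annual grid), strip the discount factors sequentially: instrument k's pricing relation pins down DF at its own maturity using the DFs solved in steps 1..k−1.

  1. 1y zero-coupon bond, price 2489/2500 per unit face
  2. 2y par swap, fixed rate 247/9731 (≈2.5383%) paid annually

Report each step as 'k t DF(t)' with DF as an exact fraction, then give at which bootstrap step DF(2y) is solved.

1 1 2489/2500
2 2 4753/5000
DF(2y) is solved at step 2

step 1 [1y] zero: DF = P = 2489/2500 ≈ 0.995600
step 2 [2y] swap r/1=247/9731: DF=(1 − 247/9731·(0.995600))/(1+247/9731) = 4753/5000 ≈ 0.950600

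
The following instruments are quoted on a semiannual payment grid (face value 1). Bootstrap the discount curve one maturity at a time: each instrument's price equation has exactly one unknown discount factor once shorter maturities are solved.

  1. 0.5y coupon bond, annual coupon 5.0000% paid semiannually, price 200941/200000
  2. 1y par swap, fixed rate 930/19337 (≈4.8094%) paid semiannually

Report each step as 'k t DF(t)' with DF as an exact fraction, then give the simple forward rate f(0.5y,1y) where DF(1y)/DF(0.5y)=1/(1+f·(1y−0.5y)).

step 1 [0.5y] bond c/2=1/40: DF=(200941/200000 − 1/40·(0))/(1+1/40) = 4901/5000 ≈ 0.980200
step 2 [1y] swap r/2=465/19337: DF=(1 − 465/19337·(0.980200))/(1+465/19337) = 1907/2000 ≈ 0.953500

1 1/2 4901/5000
2 1 1907/2000
f(0.5y,1y) = ((4901/5000)/(1907/2000) − 1)/(1/2) = 534/9535 ≈ 5.6004%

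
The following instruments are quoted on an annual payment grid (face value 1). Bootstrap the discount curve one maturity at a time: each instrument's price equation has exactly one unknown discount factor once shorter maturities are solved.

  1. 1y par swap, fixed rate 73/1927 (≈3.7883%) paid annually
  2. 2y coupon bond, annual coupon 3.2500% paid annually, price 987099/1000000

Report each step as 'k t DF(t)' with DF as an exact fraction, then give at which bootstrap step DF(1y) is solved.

1 1 1927/2000
2 2 9257/10000
DF(1y) is solved at step 1

step 1 [1y] swap r/1=73/1927: DF=(1 − 73/1927·(0))/(1+73/1927) = 1927/2000 ≈ 0.963500
step 2 [2y] bond c/1=13/400: DF=(987099/1000000 − 13/400·(0.963500))/(1+13/400) = 9257/10000 ≈ 0.925700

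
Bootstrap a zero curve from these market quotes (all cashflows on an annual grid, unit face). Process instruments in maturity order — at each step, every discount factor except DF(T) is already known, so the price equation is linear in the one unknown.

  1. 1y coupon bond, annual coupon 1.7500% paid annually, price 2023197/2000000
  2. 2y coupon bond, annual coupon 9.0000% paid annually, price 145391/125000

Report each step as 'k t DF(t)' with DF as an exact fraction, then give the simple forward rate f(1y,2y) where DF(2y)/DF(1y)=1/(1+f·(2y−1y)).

1 1 4971/5000
2 2 197/200
f(1y,2y) = ((4971/5000)/(197/200) − 1)/(1) = 46/4925 ≈ 0.9340%

step 1 [1y] bond c/1=7/400: DF=(2023197/2000000 − 7/400·(0))/(1+7/400) = 4971/5000 ≈ 0.994200
step 2 [2y] bond c/1=9/100: DF=(145391/125000 − 9/100·(0.994200))/(1+9/100) = 197/200 ≈ 0.985000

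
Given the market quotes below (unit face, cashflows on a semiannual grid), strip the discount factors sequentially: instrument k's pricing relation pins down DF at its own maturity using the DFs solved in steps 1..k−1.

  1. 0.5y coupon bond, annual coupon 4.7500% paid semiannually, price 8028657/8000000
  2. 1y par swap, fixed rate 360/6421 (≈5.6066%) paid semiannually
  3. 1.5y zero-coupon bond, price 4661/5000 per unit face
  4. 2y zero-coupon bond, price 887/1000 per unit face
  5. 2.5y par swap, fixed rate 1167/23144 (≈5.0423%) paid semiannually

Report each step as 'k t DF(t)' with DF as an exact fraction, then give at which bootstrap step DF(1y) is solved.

step 1 [0.5y] bond c/2=19/800: DF=(8028657/8000000 − 19/800·(0))/(1+19/800) = 9803/10000 ≈ 0.980300
step 2 [1y] swap r/2=180/6421: DF=(1 − 180/6421·(0.980300))/(1+180/6421) = 473/500 ≈ 0.946000
step 3 [1.5y] zero: DF = P = 4661/5000 ≈ 0.932200
step 4 [2y] zero: DF = P = 887/1000 ≈ 0.887000
step 5 [2.5y] swap r/2=1167/46288: DF=(1 − 1167/46288·(0.980300+0.946000+0.932200+0.887000))/(1+1167/46288) = 8833/10000 ≈ 0.883300

1 1/2 9803/10000
2 1 473/500
3 3/2 4661/5000
4 2 887/1000
5 5/2 8833/10000
DF(1y) is solved at step 2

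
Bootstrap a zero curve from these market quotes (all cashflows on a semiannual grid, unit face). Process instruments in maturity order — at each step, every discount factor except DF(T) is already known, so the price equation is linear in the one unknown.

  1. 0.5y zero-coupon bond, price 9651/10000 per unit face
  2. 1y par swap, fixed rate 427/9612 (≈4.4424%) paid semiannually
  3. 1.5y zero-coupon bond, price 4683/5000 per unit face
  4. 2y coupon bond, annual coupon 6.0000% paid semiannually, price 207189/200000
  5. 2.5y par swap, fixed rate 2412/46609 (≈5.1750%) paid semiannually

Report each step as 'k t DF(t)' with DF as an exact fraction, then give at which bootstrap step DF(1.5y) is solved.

step 1 [0.5y] zero: DF = P = 9651/10000 ≈ 0.965100
step 2 [1y] swap r/2=427/19224: DF=(1 − 427/19224·(0.965100))/(1+427/19224) = 9573/10000 ≈ 0.957300
step 3 [1.5y] zero: DF = P = 4683/5000 ≈ 0.936600
step 4 [2y] bond c/2=3/100: DF=(207189/200000 − 3/100·(0.965100+0.957300+0.936600))/(1+3/100) = 369/400 ≈ 0.922500
step 5 [2.5y] swap r/2=1206/46609: DF=(1 − 1206/46609·(0.965100+0.957300+0.936600+0.922500))/(1+1206/46609) = 4397/5000 ≈ 0.879400

1 1/2 9651/10000
2 1 9573/10000
3 3/2 4683/5000
4 2 369/400
5 5/2 4397/5000
DF(1.5y) is solved at step 3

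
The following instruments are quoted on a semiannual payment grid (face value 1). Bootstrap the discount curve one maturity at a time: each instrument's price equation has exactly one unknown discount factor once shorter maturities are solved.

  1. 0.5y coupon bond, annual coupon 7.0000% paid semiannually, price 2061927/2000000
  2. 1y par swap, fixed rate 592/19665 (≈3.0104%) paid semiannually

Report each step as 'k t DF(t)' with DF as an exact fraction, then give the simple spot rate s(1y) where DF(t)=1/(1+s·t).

step 1 [0.5y] bond c/2=7/200: DF=(2061927/2000000 − 7/200·(0))/(1+7/200) = 9961/10000 ≈ 0.996100
step 2 [1y] swap r/2=296/19665: DF=(1 − 296/19665·(0.996100))/(1+296/19665) = 1213/1250 ≈ 0.970400

1 1/2 9961/10000
2 1 1213/1250
s(1y) = (1/(1213/1250) − 1)/(1) = 37/1213 ≈ 3.0503%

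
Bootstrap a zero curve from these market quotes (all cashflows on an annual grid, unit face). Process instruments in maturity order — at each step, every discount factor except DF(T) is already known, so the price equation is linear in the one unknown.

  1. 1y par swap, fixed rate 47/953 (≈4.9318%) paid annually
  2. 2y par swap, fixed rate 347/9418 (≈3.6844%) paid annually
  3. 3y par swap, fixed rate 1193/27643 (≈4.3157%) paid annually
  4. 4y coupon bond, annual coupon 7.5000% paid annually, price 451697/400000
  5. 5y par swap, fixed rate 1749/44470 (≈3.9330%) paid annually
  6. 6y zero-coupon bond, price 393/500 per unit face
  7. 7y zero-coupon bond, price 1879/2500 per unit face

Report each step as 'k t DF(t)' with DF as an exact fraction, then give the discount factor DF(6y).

1 1 953/1000
2 2 4653/5000
3 3 8807/10000
4 4 536/625
5 5 8251/10000
6 6 393/500
7 7 1879/2500
DF(6y) = 393/500 ≈ 0.786000

step 1 [1y] swap r/1=47/953: DF=(1 − 47/953·(0))/(1+47/953) = 953/1000 ≈ 0.953000
step 2 [2y] swap r/1=347/9418: DF=(1 − 347/9418·(0.953000))/(1+347/9418) = 4653/5000 ≈ 0.930600
step 3 [3y] swap r/1=1193/27643: DF=(1 − 1193/27643·(0.953000+0.930600))/(1+1193/27643) = 8807/10000 ≈ 0.880700
step 4 [4y] bond c/1=3/40: DF=(451697/400000 − 3/40·(0.953000+0.930600+0.880700))/(1+3/40) = 536/625 ≈ 0.857600
step 5 [5y] swap r/1=1749/44470: DF=(1 − 1749/44470·(0.953000+0.930600+0.880700+0.857600))/(1+1749/44470) = 8251/10000 ≈ 0.825100
step 6 [6y] zero: DF = P = 393/500 ≈ 0.786000
step 7 [7y] zero: DF = P = 1879/2500 ≈ 0.751600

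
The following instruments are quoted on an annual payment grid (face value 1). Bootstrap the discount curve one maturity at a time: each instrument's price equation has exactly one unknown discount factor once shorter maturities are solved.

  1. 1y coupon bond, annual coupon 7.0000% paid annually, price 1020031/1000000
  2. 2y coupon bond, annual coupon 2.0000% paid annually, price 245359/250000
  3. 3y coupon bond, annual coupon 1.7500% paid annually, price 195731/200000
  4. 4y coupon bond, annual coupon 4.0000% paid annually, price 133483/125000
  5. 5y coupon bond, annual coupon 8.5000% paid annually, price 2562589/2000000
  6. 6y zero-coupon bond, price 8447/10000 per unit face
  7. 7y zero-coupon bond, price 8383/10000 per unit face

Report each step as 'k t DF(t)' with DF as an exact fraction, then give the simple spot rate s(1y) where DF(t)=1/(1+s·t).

1 1 9533/10000
2 2 1887/2000
3 3 2323/2500
4 4 9181/10000
5 5 2219/2500
6 6 8447/10000
7 7 8383/10000
s(1y) = (1/(9533/10000) − 1)/(1) = 467/9533 ≈ 4.8988%

step 1 [1y] bond c/1=7/100: DF=(1020031/1000000 − 7/100·(0))/(1+7/100) = 9533/10000 ≈ 0.953300
step 2 [2y] bond c/1=1/50: DF=(245359/250000 − 1/50·(0.953300))/(1+1/50) = 1887/2000 ≈ 0.943500
step 3 [3y] bond c/1=7/400: DF=(195731/200000 − 7/400·(0.953300+0.943500))/(1+7/400) = 2323/2500 ≈ 0.929200
step 4 [4y] bond c/1=1/25: DF=(133483/125000 − 1/25·(0.953300+0.943500+0.929200))/(1+1/25) = 9181/10000 ≈ 0.918100
step 5 [5y] bond c/1=17/200: DF=(2562589/2000000 − 17/200·(0.953300+0.943500+0.929200+0.918100))/(1+17/200) = 2219/2500 ≈ 0.887600
step 6 [6y] zero: DF = P = 8447/10000 ≈ 0.844700
step 7 [7y] zero: DF = P = 8383/10000 ≈ 0.838300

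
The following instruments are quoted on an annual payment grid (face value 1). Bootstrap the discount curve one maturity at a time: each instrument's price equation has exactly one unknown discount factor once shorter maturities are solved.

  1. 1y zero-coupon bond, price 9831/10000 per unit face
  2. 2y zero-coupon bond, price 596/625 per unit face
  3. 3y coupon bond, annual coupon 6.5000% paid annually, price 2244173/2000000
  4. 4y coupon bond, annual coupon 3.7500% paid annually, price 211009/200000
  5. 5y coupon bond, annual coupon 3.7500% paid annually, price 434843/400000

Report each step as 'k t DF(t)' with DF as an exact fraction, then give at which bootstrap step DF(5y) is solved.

step 1 [1y] zero: DF = P = 9831/10000 ≈ 0.983100
step 2 [2y] zero: DF = P = 596/625 ≈ 0.953600
step 3 [3y] bond c/1=13/200: DF=(2244173/2000000 − 13/200·(0.983100+0.953600))/(1+13/200) = 4677/5000 ≈ 0.935400
step 4 [4y] bond c/1=3/80: DF=(211009/200000 − 3/80·(0.983100+0.953600+0.935400))/(1+3/80) = 9131/10000 ≈ 0.913100
step 5 [5y] bond c/1=3/80: DF=(434843/400000 − 3/80·(0.983100+0.953600+0.935400+0.913100))/(1+3/80) = 911/1000 ≈ 0.911000

1 1 9831/10000
2 2 596/625
3 3 4677/5000
4 4 9131/10000
5 5 911/1000
DF(5y) is solved at step 5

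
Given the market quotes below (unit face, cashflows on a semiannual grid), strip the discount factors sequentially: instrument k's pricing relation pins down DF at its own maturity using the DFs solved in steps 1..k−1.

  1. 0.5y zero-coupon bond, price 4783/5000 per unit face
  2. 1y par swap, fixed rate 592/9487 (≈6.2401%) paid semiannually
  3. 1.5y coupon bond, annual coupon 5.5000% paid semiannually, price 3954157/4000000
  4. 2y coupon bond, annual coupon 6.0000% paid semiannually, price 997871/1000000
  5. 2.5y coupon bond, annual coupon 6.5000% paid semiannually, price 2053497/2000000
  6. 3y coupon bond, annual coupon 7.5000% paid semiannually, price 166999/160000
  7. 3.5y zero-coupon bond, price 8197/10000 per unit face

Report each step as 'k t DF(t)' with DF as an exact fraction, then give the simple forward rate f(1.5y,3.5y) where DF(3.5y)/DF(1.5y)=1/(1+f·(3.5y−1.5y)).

1 1/2 4783/5000
2 1 588/625
3 3/2 9113/10000
4 2 887/1000
5 5/2 8781/10000
6 3 8407/10000
7 7/2 8197/10000
f(1.5y,3.5y) = ((9113/10000)/(8197/10000) − 1)/(2) = 458/8197 ≈ 5.5874%

step 1 [0.5y] zero: DF = P = 4783/5000 ≈ 0.956600
step 2 [1y] swap r/2=296/9487: DF=(1 − 296/9487·(0.956600))/(1+296/9487) = 588/625 ≈ 0.940800
step 3 [1.5y] bond c/2=11/400: DF=(3954157/4000000 − 11/400·(0.956600+0.940800))/(1+11/400) = 9113/10000 ≈ 0.911300
step 4 [2y] bond c/2=3/100: DF=(997871/1000000 − 3/100·(0.956600+0.940800+0.911300))/(1+3/100) = 887/1000 ≈ 0.887000
step 5 [2.5y] bond c/2=13/400: DF=(2053497/2000000 − 13/400·(0.956600+0.940800+0.911300+0.887000))/(1+13/400) = 8781/10000 ≈ 0.878100
step 6 [3y] bond c/2=3/80: DF=(166999/160000 − 3/80·(0.956600+0.940800+0.911300+0.887000+0.878100))/(1+3/80) = 8407/10000 ≈ 0.840700
step 7 [3.5y] zero: DF = P = 8197/10000 ≈ 0.819700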